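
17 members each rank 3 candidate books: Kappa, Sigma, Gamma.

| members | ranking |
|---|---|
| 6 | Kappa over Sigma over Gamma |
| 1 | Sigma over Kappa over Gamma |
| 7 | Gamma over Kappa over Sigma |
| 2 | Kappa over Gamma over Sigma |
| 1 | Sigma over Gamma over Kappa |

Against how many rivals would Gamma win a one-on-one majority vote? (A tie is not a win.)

1

Gamma against each rival (17 members):
Gamma vs Kappa: Gamma is ranked higher on 7+1 = 8 ballots, Kappa on 9. Kappa wins 9–8.
Gamma vs Sigma: Gamma, 9–8.
Gamma beats Sigma; loses to Kappa — 1 pairwise win.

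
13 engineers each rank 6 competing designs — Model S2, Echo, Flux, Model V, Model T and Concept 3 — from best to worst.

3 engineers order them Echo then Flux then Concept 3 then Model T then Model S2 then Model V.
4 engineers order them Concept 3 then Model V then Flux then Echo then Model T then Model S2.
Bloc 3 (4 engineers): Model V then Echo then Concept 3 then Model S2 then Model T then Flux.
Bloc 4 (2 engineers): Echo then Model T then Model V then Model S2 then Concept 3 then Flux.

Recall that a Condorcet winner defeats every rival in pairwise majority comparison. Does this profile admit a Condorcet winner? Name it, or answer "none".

none

Head-to-head results (13 engineers):
Model S2 vs Echo: 0 for Model S2, 13 for Echo — Echo by 13–0.
Model S2 vs Flux: 6 to 7, Flux.
Model S2 vs Model V: 3 to 10, Model V.
Model S2 vs Model T: 4 to 9, Model T.
Model S2 vs Concept 3: 2 for Model S2, 11 for Concept 3 — Concept 3 by 11–2.
Echo vs Flux: Echo preferred on 3+4+2 = 9 ballots; Echo wins 9–4.
Echo vs Model V: 3+2 = 5 for Echo, 8 for Model V — Model V by 8–5.
Echo vs Model T: 3+4+4+2 = 13 for Echo, 0 for Model T — Echo by 13–0.
Echo vs Concept 3: Echo preferred on 3+4+2 = 9 ballots; Echo wins 9–4.
Flux vs Model V: 3 to 10, Model V.
Flux vs Model T: 3+4 = 7 for Flux, 6 for Model T — Flux by 7–6.
Flux vs Concept 3: Flux preferred on 3 ballots; Concept 3 wins 10–3.
Model V vs Model T: Model V is ranked higher on 4+4 = 8 ballots, Model T on 5. Model V wins 8–5.
Model V vs Concept 3: 4+2 = 6 for Model V, 7 for Concept 3 — Concept 3 by 7–6.
Model T vs Concept 3: Model T preferred on 2 ballots; Concept 3 wins 11–2.
Every design loses at least once (Model S2 loses to Echo; Echo loses to Model V; Flux loses to Echo; Model V loses to Concept 3; Model T loses to Echo; Concept 3 loses to Echo). The majority relation contains the cycle Echo > Concept 3 > Model V > Echo, so there is no Condorcet winner.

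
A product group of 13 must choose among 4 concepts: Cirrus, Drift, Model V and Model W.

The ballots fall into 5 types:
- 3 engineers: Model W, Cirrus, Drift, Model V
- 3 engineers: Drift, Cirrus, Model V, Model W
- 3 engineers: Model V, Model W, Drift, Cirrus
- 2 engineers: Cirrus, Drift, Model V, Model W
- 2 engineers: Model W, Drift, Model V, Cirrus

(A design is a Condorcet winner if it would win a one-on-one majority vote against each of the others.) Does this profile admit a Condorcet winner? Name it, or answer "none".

Pairwise majorities:
Cirrus vs Drift: Cirrus is ranked higher on 3+2 = 5 ballots, Drift on 8. Drift wins 8–5.
Cirrus vs Model V: 8 to 5, Cirrus.
Cirrus–Model W: Model W 8–5.
Drift vs Model V: 3+3+2+2 = 10 for Drift, 3 for Model V — Drift by 10–3.
Drift vs Model W: Model W wins 8–5.
Model V vs Model W: Model V wins 8–5.
Every design loses at least once (Cirrus loses to Drift; Drift loses to Model W; Model V loses to Cirrus; Model W loses to Model V). The majority relation contains the cycle Cirrus → Model V → Model W → Cirrus, so there is no Condorcet winner.

none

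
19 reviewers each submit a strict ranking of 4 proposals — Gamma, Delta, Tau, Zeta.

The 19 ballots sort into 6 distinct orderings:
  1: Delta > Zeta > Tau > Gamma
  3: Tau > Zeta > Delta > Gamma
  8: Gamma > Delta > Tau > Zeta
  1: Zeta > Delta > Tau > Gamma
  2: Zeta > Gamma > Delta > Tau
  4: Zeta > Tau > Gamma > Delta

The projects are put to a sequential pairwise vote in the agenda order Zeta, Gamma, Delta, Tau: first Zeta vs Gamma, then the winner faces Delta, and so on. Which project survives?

Round 1: Zeta vs Gamma — 11–8, Zeta advances.
Round 2: Zeta vs Delta — 10–9, Zeta advances.
Round 3: Zeta vs Tau — 8–11, Tau advances.
Tau survives the agenda.

Tau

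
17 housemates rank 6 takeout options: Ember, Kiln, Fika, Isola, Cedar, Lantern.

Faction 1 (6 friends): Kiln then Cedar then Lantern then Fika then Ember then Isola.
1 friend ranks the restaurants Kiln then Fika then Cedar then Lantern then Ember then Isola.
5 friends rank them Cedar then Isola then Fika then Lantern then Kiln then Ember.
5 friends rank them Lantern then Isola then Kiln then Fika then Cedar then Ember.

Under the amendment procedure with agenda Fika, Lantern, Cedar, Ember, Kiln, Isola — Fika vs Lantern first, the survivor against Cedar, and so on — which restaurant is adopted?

Isola

Round 1: Fika vs Lantern — 6–11, Lantern advances.
Round 2: Lantern vs Cedar — 5–12, Cedar advances.
Round 3: Cedar vs Ember — 17–0, Cedar advances.
Round 4: Cedar vs Kiln — 5–12, Kiln advances.
Round 5: Kiln vs Isola — 7–10, Isola advances.
The agenda winner is Isola.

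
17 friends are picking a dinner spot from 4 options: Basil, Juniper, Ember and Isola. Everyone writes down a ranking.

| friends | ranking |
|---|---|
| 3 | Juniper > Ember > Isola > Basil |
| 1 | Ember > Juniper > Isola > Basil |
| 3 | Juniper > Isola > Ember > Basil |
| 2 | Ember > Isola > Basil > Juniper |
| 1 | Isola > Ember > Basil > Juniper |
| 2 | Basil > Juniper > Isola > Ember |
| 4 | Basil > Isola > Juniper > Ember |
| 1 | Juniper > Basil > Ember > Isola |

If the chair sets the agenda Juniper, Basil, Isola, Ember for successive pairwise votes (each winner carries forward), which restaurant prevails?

Isola

Round 1: Juniper vs Basil — 8–9, Basil advances.
Round 2: Basil vs Isola — 7–10, Isola advances.
Round 3: Isola vs Ember — 10–7, Isola advances.
Isola survives the agenda.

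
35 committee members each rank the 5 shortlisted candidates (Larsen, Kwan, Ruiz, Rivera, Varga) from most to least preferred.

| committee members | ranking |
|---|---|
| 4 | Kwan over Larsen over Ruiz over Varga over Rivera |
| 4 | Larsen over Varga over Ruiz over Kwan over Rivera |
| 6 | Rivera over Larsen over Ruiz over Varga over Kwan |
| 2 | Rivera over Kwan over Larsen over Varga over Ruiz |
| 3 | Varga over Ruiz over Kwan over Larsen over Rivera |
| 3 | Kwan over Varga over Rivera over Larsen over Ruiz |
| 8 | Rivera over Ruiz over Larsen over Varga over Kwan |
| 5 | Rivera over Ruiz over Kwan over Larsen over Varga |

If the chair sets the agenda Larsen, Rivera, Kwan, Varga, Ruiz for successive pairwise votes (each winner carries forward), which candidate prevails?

Rivera

Round 1: Larsen vs Rivera — 11–24, Rivera advances.
Round 2: Rivera vs Kwan — 21–14, Rivera advances.
Round 3: Rivera vs Varga — 21–14, Rivera advances.
Round 4: Rivera vs Ruiz — 24–11, Rivera advances.
Rivera survives the agenda.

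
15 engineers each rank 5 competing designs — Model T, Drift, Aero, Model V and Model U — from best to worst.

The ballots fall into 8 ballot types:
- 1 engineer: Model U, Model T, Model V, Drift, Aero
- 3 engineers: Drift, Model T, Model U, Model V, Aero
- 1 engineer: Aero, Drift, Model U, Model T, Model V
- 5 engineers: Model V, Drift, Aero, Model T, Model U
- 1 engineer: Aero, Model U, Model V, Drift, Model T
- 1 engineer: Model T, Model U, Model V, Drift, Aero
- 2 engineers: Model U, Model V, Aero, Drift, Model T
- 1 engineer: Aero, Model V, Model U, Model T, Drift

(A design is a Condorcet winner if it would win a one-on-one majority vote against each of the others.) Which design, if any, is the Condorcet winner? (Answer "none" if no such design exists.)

Pairwise majorities:
Model T vs Drift: Model T is ranked higher on 1+1+1 = 3 ballots, Drift on 12. Drift wins 12–3.
Model T vs Aero: 5 to 10, Aero.
Model T vs Model V: 1+3+1+1 = 6 for Model T, 9 for Model V — Model V by 9–6.
Model T vs Model U: Model T is ranked higher on 3+5+1 = 9 ballots, Model U on 6. Model T wins 9–6.
Drift vs Aero: 1+3+5+1 = 10 for Drift, 5 for Aero — Drift by 10–5.
Drift vs Model V: Drift preferred on 3+1 = 4 ballots; Model V wins 11–4.
Drift vs Model U: Drift preferred on 3+1+5 = 9 ballots; Drift wins 9–6.
Aero vs Model V: 1+1+1 = 3 for Aero, 12 for Model V — Model V by 12–3.
Aero vs Model U: 1+5+1+1 = 8 for Aero, 7 for Model U — Aero by 8–7.
Model V vs Model U: Model V preferred on 5+1 = 6 ballots; Model U wins 9–6.
Each design drops at least one matchup (Model T loses to Drift; Drift loses to Model V; Aero loses to Drift; Model V loses to Model U; Model U loses to Model T); the cycle Model T → Model U → Model V → Model T rules out a Condorcet winner.

none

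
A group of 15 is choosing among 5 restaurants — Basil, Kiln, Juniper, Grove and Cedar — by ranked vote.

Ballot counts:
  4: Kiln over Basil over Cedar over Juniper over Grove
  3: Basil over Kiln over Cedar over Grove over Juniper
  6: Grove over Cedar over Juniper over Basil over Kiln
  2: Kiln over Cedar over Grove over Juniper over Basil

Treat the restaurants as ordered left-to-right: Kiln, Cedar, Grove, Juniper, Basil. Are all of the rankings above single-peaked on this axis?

Axis positions: Kiln=1, Cedar=2, Grove=3, Juniper=4, Basil=5.
Bloc 1: ranking walks positions 1-5-2-4-3; Basil is ranked above Cedar even though Cedar lies between Basil and the peak Kiln on the axis — preferences dip and rise again. Not single-peaked.
Bloc 2: ranking walks positions 5-1-2-3-4; Kiln is ranked above Juniper even though Juniper lies between Kiln and the peak Basil on the axis — preferences dip and rise again. Not single-peaked.
Bloc 3 (peak Grove at position 3): ranking walks positions 3-2-4-5-1, expanding outward from the peak — single-peaked.
Bloc 4 (peak Kiln at position 1): ranking walks positions 1-2-3-4-5, expanding outward from the peak — single-peaked.
Bloc 1 violates single-peakedness, so the profile is not single-peaked on this axis.

no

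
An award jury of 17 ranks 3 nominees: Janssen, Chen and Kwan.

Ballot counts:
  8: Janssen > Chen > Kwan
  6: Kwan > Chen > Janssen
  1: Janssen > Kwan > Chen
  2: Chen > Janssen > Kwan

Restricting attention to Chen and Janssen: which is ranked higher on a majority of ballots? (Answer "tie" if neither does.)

Janssen

Ballots ranking Chen above Janssen: 6 + 2 = 8.
Ballots ranking Janssen above Chen: 17 − 8 = 9.
Janssen wins the head-to-head 9–8.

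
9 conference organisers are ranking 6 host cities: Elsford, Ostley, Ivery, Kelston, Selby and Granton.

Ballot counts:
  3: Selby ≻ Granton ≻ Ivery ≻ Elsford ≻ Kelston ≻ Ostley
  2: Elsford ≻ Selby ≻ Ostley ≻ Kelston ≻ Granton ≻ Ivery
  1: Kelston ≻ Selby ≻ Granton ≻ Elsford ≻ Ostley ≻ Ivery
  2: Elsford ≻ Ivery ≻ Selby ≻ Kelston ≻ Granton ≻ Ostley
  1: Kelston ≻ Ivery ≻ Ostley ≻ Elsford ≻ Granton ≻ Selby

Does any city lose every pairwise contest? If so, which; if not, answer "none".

Pairwise majorities:
Elsford vs Ostley: Elsford wins 8–1.
Elsford vs Ivery: Elsford, 5–4.
Elsford vs Kelston: Elsford preferred on 3+2+2 = 7 ballots; Elsford wins 7–2.
Elsford vs Selby: Elsford wins 5–4.
Elsford vs Granton: Elsford, 5–4.
Ostley–Ivery: Ivery 6–3.
Ostley vs Kelston: 2 to 7, Kelston.
Ostley–Selby: Selby 8–1.
Ostley vs Granton: 3 to 6, Granton.
Ivery vs Kelston: Ivery, 5–4.
Ivery vs Selby: Ivery preferred on 2+1 = 3 ballots; Selby wins 6–3.
Ivery vs Granton: 3 to 6, Granton.
Kelston–Selby: Selby 7–2.
Kelston vs Granton: Kelston is ranked higher on 2+1+2+1 = 6 ballots, Granton on 3. Kelston wins 6–3.
Selby–Granton: Selby 8–1.
Ostley loses to every other city — it is the Condorcet loser.

Ostley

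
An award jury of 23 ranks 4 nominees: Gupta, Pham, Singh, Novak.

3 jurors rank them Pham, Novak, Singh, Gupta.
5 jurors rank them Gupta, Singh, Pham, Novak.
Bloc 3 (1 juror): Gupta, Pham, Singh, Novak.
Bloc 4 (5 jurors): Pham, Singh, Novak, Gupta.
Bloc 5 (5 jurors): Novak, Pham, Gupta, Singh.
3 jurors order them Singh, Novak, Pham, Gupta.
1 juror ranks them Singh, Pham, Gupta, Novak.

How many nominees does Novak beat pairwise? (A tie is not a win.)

1

Novak against each rival (23 jurors):
Novak vs Gupta: Novak preferred on 3+5+5+3 = 16 ballots; Novak wins 16–7.
Novak vs Pham: Novak preferred on 5+3 = 8 ballots; Pham wins 15–8.
Novak vs Singh: Singh, 15–8.
Novak beats Gupta; loses to Pham, Singh — 1 pairwise win.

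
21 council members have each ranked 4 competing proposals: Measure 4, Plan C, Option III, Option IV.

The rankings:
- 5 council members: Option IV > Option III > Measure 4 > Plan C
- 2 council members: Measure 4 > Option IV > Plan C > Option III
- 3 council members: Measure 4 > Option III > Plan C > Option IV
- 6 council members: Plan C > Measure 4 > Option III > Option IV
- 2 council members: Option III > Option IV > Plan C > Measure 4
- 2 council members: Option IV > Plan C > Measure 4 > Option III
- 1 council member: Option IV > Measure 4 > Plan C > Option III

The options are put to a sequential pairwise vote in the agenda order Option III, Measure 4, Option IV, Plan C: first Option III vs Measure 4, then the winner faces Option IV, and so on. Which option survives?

Measure 4

Round 1: Option III vs Measure 4 — 7–14, Measure 4 advances.
Round 2: Measure 4 vs Option IV — 11–10, Measure 4 advances.
Round 3: Measure 4 vs Plan C — 11–10, Measure 4 advances.
Measure 4 survives the agenda.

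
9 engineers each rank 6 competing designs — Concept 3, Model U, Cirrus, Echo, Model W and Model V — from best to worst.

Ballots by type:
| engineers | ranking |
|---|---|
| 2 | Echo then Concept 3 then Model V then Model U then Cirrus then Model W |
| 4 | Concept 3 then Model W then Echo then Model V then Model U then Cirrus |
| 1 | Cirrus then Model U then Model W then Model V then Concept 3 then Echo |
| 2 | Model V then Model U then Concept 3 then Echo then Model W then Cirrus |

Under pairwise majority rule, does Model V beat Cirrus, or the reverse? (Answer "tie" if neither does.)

Model V

Ballots ranking Model V above Cirrus: 2 + 4 + 2 = 8.
Ballots ranking Cirrus above Model V: 9 − 8 = 1.
Model V wins the head-to-head 8–1.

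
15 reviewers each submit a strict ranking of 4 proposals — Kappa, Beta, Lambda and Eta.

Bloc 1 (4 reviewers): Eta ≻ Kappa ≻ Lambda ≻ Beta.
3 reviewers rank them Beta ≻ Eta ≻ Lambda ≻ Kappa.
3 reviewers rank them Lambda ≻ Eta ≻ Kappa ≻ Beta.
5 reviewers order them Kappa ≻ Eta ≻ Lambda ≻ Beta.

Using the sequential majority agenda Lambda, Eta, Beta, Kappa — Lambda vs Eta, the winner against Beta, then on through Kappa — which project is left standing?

Eta

Round 1: Lambda vs Eta — 3–12, Eta advances.
Round 2: Eta vs Beta — 12–3, Eta advances.
Round 3: Eta vs Kappa — 10–5, Eta advances.
Eta survives the agenda.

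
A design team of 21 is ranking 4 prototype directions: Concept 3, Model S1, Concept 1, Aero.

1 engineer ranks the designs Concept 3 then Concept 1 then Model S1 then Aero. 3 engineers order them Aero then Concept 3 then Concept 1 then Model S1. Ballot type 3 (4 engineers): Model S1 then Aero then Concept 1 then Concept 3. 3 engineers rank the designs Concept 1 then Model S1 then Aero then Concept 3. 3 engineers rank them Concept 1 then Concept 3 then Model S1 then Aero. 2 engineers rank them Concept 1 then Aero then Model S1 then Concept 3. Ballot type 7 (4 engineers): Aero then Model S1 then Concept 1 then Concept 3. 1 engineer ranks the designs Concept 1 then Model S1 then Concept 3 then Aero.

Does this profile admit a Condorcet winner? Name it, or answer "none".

Check each pair by majority over 21 ballots:
Concept 3 vs Model S1: Concept 3 preferred on 1+3+3 = 7 ballots; Model S1 wins 14–7.
Concept 3 vs Concept 1: 1+3 = 4 for Concept 3, 17 for Concept 1 — Concept 1 by 17–4.
Concept 3 vs Aero: Concept 3 preferred on 1+3+1 = 5 ballots; Aero wins 16–5.
Model S1 vs Concept 1: Model S1 preferred on 4+4 = 8 ballots; Concept 1 wins 13–8.
Model S1 vs Aero: 1+4+3+3+1 = 12 for Model S1, 9 for Aero — Model S1 by 12–9.
Concept 1 vs Aero: Concept 1 is ranked higher on 1+3+3+2+1 = 10 ballots, Aero on 11. Aero wins 11–10.
No design is unbeaten: Concept 3 loses to Model S1; Model S1 loses to Concept 1; Concept 1 loses to Aero; Aero loses to Model S1. In particular Model S1 → Aero → Concept 1 → Model S1 is a majority cycle — no Condorcet winner exists.

none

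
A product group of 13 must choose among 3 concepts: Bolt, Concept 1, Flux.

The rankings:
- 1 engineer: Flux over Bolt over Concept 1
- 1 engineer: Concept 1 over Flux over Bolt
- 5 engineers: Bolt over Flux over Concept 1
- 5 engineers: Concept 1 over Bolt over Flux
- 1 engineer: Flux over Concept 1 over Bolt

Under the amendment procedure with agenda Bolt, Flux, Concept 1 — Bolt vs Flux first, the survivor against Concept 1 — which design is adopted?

Round 1: Bolt vs Flux — 10–3, Bolt advances.
Round 2: Bolt vs Concept 1 — 6–7, Concept 1 advances.
Concept 1 survives the agenda.

Concept 1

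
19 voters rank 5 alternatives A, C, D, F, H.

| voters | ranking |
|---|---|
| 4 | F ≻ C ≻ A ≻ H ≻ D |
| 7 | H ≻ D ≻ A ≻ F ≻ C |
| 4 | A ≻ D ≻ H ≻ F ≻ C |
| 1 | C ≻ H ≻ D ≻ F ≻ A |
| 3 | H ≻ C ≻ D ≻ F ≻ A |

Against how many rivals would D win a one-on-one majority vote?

D against each rival (19 voters):
D vs A: D wins 11–8.
D vs C: D, 11–8.
D vs F: 7+4+1+3 = 15 for D, 4 for F — D by 15–4.
D vs H: H, 15–4.
D beats A, C, F; loses to H — 3 pairwise wins.

3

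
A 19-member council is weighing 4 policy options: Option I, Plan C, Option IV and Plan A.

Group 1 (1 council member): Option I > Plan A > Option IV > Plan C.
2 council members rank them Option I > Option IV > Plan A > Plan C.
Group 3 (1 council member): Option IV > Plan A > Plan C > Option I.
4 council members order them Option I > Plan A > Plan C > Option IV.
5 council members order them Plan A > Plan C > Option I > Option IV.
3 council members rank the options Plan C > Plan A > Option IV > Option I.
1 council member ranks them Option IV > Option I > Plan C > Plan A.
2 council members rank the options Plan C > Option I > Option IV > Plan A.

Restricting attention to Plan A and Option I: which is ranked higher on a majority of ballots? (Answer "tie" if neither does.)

Ballots ranking Plan A above Option I: 1 + 5 + 3 = 9.
Ballots ranking Option I above Plan A: 19 − 9 = 10.
Option I wins the head-to-head 10–9.

Option I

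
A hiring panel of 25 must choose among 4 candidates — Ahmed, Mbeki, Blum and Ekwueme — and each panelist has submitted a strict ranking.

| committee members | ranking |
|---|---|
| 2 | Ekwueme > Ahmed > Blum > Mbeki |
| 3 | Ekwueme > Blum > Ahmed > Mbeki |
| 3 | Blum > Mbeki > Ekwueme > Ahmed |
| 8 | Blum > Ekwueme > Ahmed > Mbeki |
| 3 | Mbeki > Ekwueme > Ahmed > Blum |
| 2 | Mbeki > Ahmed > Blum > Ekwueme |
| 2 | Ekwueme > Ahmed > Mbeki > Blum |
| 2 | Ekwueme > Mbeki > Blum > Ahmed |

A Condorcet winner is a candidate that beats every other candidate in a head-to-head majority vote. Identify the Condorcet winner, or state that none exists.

Pairwise majorities:
Ahmed–Mbeki: Ahmed 15–10.
Ahmed vs Blum: 2+3+2+2 = 9 for Ahmed, 16 for Blum — Blum by 16–9.
Ahmed vs Ekwueme: Ahmed preferred on 2 ballots; Ekwueme wins 23–2.
Mbeki vs Blum: Blum, 16–9.
Mbeki vs Ekwueme: Ekwueme wins 17–8.
Blum vs Ekwueme: Blum preferred on 3+8+2 = 13 ballots; Blum wins 13–12.
Blum wins every pairwise contest, so Blum is the Condorcet winner.

Blum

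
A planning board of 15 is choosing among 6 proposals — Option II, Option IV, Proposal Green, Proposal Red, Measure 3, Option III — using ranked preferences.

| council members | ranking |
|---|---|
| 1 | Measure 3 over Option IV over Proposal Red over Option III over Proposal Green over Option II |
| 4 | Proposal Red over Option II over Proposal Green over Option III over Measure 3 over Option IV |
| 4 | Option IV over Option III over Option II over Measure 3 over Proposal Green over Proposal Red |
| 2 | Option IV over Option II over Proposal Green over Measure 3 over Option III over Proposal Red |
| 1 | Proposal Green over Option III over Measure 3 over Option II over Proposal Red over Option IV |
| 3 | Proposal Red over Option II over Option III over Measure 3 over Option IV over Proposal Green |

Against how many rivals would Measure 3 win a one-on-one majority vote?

3

Measure 3 against each rival (15 council members):
Measure 3 vs Option II: Measure 3 is ranked higher on 1+1 = 2 ballots, Option II on 13. Option II wins 13–2.
Measure 3 vs Option IV: Measure 3 wins 9–6.
Measure 3 vs Proposal Green: Measure 3 wins 8–7.
Measure 3 vs Proposal Red: 1+4+2+1 = 8 for Measure 3, 7 for Proposal Red — Measure 3 by 8–7.
Measure 3 vs Option III: Option III wins 12–3.
Measure 3 beats Option IV, Proposal Green, Proposal Red; loses to Option II, Option III — 3 pairwise wins.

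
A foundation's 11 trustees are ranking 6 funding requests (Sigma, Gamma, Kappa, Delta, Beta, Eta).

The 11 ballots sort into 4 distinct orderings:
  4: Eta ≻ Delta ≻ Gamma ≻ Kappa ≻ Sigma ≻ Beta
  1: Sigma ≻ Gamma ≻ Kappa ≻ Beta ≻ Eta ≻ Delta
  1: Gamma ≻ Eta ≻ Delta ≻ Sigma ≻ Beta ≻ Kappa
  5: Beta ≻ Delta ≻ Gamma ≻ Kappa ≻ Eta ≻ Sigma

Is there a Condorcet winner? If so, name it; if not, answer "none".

none

Check each pair by majority over 11 ballots:
Sigma vs Gamma: 1 for Sigma, 10 for Gamma — Gamma by 10–1.
Sigma vs Kappa: Kappa wins 9–2.
Sigma vs Delta: 1 to 10, Delta.
Sigma vs Beta: Sigma wins 6–5.
Sigma vs Eta: Eta, 10–1.
Gamma–Kappa: Gamma 11–0.
Gamma vs Delta: Delta wins 9–2.
Gamma vs Beta: 6 to 5, Gamma.
Gamma vs Eta: 7 to 4, Gamma.
Kappa vs Delta: Delta wins 10–1.
Kappa vs Beta: Kappa preferred on 4+1 = 5 ballots; Beta wins 6–5.
Kappa vs Eta: Kappa, 6–5.
Delta vs Beta: 5 to 6, Beta.
Delta vs Eta: Delta preferred on 5 ballots; Eta wins 6–5.
Beta–Eta: Beta 6–5.
No project is unbeaten: Sigma loses to Gamma; Gamma loses to Delta; Kappa loses to Gamma; Delta loses to Beta; Beta loses to Sigma; Eta loses to Gamma. In particular Sigma > Beta > Kappa > Sigma is a majority cycle — no Condorcet winner exists.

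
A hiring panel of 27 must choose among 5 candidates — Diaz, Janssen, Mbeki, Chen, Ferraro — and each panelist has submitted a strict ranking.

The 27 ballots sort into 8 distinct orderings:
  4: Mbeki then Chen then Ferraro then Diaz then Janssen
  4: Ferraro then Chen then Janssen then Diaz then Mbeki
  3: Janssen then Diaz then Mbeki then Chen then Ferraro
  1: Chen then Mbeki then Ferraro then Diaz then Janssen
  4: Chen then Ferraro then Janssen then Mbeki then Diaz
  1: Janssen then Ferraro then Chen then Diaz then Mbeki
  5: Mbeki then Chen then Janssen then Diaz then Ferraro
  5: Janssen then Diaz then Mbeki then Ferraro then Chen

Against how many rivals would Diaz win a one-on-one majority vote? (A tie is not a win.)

0

Diaz against each rival (27 committee members):
Diaz vs Janssen: 5 to 22, Janssen.
Diaz vs Mbeki: 13 to 14, Mbeki.
Diaz vs Chen: Chen, 19–8.
Diaz vs Ferraro: 13 to 14, Ferraro.
Diaz beats no one; loses to Janssen, Mbeki, Chen, Ferraro — 0 pairwise wins.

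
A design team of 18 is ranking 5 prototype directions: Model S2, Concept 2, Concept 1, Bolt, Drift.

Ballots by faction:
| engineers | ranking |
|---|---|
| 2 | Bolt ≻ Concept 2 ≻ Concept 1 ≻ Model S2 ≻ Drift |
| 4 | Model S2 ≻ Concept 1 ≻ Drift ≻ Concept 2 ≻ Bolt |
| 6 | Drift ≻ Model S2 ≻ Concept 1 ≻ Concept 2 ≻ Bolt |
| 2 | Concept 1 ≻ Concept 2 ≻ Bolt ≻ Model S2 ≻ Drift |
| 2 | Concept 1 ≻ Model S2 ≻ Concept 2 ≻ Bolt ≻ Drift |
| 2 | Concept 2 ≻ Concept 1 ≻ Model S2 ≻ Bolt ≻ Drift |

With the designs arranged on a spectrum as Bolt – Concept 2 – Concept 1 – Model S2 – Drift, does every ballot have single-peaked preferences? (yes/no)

Axis positions: Bolt=1, Concept 2=2, Concept 1=3, Model S2=4, Drift=5.
Faction 1 (peak Bolt at position 1): ranking walks positions 1-2-3-4-5, expanding outward from the peak — single-peaked.
Faction 2 (peak Model S2 at position 4): ranking walks positions 4-3-5-2-1, expanding outward from the peak — single-peaked.
Faction 3 (peak Drift at position 5): ranking walks positions 5-4-3-2-1, expanding outward from the peak — single-peaked.
Faction 4 (peak Concept 1 at position 3): ranking walks positions 3-2-1-4-5, expanding outward from the peak — single-peaked.
Faction 5 (peak Concept 1 at position 3): ranking walks positions 3-4-2-1-5, expanding outward from the peak — single-peaked.
Faction 6 (peak Concept 2 at position 2): ranking walks positions 2-3-4-1-5, expanding outward from the peak — single-peaked.
Every ranking is single-peaked on this axis.

yes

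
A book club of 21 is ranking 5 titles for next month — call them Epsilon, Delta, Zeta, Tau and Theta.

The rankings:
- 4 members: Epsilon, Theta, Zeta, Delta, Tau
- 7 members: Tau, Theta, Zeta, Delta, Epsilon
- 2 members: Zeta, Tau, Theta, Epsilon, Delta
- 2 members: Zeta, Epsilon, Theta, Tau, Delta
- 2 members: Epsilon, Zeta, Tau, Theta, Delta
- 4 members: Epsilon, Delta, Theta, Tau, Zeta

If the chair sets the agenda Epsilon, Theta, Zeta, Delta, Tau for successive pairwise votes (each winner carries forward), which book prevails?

Tau

Round 1: Epsilon vs Theta — 12–9, Epsilon advances.
Round 2: Epsilon vs Zeta — 10–11, Zeta advances.
Round 3: Zeta vs Delta — 17–4, Zeta advances.
Round 4: Zeta vs Tau — 10–11, Tau advances.
Tau survives the agenda.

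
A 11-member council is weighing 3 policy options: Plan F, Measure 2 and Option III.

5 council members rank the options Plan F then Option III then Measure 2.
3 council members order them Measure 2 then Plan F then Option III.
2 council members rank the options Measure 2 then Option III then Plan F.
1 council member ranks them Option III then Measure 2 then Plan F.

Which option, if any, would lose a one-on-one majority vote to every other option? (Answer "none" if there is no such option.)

none

Head-to-head results (11 council members):
Plan F vs Measure 2: Plan F is ranked higher on 5 ballots, Measure 2 on 6. Measure 2 wins 6–5.
Plan F vs Option III: Plan F, 8–3.
Measure 2 vs Option III: Measure 2 preferred on 3+2 = 5 ballots; Option III wins 6–5.
Every option wins at least one matchup (Plan F beats Option III; Measure 2 beats Plan F; Option III beats Measure 2), so there is no Condorcet loser.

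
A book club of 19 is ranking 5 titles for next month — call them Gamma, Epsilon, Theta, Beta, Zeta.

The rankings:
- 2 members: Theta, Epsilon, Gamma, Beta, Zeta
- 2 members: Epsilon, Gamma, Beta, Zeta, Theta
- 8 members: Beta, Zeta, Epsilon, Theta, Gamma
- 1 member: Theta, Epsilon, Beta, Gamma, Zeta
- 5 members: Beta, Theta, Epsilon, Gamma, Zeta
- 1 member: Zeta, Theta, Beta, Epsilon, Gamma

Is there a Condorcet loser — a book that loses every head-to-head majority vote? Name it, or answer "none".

Pairwise majorities:
Gamma vs Epsilon: Epsilon wins 19–0.
Gamma vs Theta: Gamma preferred on 2 ballots; Theta wins 17–2.
Gamma vs Beta: 4 to 15, Beta.
Gamma vs Zeta: Gamma, 10–9.
Epsilon vs Theta: Epsilon is ranked higher on 2+8 = 10 ballots, Theta on 9. Epsilon wins 10–9.
Epsilon–Beta: Beta 14–5.
Epsilon vs Zeta: 10 to 9, Epsilon.
Theta vs Beta: Beta, 15–4.
Theta vs Zeta: 2+1+5 = 8 for Theta, 11 for Zeta — Zeta by 11–8.
Beta vs Zeta: Beta, 18–1.
No book is winless: Gamma beats Zeta; Epsilon beats Gamma; Theta beats Gamma; Beta beats Gamma; Zeta beats Theta. There is no Condorcet loser.

none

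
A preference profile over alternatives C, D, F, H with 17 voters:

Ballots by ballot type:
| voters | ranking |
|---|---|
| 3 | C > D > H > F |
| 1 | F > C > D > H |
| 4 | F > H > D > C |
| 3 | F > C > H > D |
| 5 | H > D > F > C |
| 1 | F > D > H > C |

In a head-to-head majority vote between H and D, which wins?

H

Ballots ranking H above D: 4 + 3 + 5 = 12.
Ballots ranking D above H: 17 − 12 = 5.
H wins the head-to-head 12–5.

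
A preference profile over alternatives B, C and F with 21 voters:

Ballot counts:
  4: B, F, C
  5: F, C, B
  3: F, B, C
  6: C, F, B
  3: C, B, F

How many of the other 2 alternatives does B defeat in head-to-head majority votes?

0

B against each rival (21 voters):
B vs C: C wins 14–7.
B vs F: B preferred on 4+3 = 7 ballots; F wins 14–7.
B beats no one; loses to C, F — 0 pairwise wins.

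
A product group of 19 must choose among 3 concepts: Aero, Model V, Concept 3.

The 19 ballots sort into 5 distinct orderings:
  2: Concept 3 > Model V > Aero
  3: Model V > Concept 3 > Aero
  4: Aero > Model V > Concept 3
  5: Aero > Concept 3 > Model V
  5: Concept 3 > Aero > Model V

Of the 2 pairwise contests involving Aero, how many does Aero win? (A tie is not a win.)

Aero against each rival (19 engineers):
Aero–Model V: Aero 14–5.
Aero vs Concept 3: Concept 3 wins 10–9.
Aero beats Model V; loses to Concept 3 — 1 pairwise win.

1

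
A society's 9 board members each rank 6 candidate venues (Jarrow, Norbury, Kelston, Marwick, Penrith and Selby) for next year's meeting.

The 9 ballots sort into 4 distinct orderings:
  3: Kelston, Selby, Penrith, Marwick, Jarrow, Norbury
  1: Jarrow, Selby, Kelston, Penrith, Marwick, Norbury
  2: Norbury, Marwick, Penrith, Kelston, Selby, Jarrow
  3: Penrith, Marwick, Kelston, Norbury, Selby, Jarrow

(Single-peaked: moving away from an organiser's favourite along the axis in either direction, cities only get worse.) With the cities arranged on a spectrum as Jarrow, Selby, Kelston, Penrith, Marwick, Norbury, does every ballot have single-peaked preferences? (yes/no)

yes

Axis positions: Jarrow=1, Selby=2, Kelston=3, Penrith=4, Marwick=5, Norbury=6.
Cluster 1 (peak Kelston at position 3): ranking walks positions 3-2-4-5-1-6, expanding outward from the peak — single-peaked.
Cluster 2 (peak Jarrow at position 1): ranking walks positions 1-2-3-4-5-6, expanding outward from the peak — single-peaked.
Cluster 3 (peak Norbury at position 6): ranking walks positions 6-5-4-3-2-1, expanding outward from the peak — single-peaked.
Cluster 4 (peak Penrith at position 4): ranking walks positions 4-5-3-6-2-1, expanding outward from the peak — single-peaked.
Every ranking is single-peaked on this axis.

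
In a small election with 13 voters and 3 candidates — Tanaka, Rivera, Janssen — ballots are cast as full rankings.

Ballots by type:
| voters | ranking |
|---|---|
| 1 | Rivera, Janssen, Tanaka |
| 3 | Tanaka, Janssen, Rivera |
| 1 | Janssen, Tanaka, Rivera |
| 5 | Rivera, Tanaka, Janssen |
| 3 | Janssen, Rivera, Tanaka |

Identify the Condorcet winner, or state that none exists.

Head-to-head results (13 voters):
Tanaka vs Rivera: Tanaka preferred on 3+1 = 4 ballots; Rivera wins 9–4.
Tanaka vs Janssen: 3+5 = 8 for Tanaka, 5 for Janssen — Tanaka by 8–5.
Rivera vs Janssen: 6 to 7, Janssen.
Every candidate loses at least once (Tanaka loses to Rivera; Rivera loses to Janssen; Janssen loses to Tanaka). The majority relation contains the cycle Tanaka > Janssen > Rivera > Tanaka, so there is no Condorcet winner.

none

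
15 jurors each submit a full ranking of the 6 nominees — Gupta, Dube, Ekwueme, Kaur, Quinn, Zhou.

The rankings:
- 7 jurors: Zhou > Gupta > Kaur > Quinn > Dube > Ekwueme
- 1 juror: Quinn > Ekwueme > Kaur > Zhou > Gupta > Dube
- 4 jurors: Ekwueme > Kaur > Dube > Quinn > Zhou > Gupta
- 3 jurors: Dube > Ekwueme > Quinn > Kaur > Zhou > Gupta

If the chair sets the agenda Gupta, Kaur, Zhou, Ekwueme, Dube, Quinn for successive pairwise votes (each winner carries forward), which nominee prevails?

Round 1: Gupta vs Kaur — 7–8, Kaur advances.
Round 2: Kaur vs Zhou — 8–7, Kaur advances.
Round 3: Kaur vs Ekwueme — 7–8, Ekwueme advances.
Round 4: Ekwueme vs Dube — 5–10, Dube advances.
Round 5: Dube vs Quinn — 7–8, Quinn advances.
The agenda winner is Quinn.

Quinn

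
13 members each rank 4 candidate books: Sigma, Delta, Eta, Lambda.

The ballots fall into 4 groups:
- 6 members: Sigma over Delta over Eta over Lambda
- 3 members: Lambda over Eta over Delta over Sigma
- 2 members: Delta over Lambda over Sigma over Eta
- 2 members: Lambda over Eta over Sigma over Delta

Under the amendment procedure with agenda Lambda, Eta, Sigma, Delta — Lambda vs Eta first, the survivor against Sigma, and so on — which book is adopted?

Delta

Round 1: Lambda vs Eta — 7–6, Lambda advances.
Round 2: Lambda vs Sigma — 7–6, Lambda advances.
Round 3: Lambda vs Delta — 5–8, Delta advances.
The agenda winner is Delta.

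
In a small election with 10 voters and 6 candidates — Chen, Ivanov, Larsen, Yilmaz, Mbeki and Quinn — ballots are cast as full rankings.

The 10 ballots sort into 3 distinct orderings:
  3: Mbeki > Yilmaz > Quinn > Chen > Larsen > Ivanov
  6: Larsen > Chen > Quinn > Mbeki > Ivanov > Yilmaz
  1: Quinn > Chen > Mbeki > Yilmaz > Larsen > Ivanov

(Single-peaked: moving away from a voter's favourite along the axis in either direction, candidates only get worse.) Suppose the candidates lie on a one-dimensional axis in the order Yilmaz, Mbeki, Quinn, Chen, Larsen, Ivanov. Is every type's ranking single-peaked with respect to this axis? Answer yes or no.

yes

Axis positions: Yilmaz=1, Mbeki=2, Quinn=3, Chen=4, Larsen=5, Ivanov=6.
Type 1 (peak Mbeki at position 2): ranking walks positions 2-1-3-4-5-6, expanding outward from the peak — single-peaked.
Type 2 (peak Larsen at position 5): ranking walks positions 5-4-3-2-6-1, expanding outward from the peak — single-peaked.
Type 3 (peak Quinn at position 3): ranking walks positions 3-4-2-1-5-6, expanding outward from the peak — single-peaked.
Every ranking is single-peaked on this axis.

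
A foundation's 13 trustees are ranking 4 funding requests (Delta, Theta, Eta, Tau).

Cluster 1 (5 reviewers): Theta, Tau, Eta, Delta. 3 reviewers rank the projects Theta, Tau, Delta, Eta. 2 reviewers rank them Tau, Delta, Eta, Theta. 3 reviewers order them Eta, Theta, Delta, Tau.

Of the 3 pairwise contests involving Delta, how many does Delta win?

0

Delta against each rival (13 reviewers):
Delta vs Theta: 2 for Delta, 11 for Theta — Theta by 11–2.
Delta vs Eta: 3+2 = 5 for Delta, 8 for Eta — Eta by 8–5.
Delta vs Tau: Tau, 10–3.
Delta beats no one; loses to Theta, Eta, Tau — 0 pairwise wins.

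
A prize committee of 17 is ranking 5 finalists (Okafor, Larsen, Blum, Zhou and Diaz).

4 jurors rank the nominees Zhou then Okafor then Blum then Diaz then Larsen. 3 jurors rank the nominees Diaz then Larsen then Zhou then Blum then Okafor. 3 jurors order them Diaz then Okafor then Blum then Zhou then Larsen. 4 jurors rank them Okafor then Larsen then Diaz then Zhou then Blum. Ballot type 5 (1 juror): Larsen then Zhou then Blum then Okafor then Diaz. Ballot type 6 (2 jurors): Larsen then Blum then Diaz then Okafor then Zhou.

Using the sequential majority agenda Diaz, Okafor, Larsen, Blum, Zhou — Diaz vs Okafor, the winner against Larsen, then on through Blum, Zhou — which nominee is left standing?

Round 1: Diaz vs Okafor — 8–9, Okafor advances.
Round 2: Okafor vs Larsen — 11–6, Okafor advances.
Round 3: Okafor vs Blum — 11–6, Okafor advances.
Round 4: Okafor vs Zhou — 9–8, Okafor advances.
The agenda winner is Okafor.

Okafor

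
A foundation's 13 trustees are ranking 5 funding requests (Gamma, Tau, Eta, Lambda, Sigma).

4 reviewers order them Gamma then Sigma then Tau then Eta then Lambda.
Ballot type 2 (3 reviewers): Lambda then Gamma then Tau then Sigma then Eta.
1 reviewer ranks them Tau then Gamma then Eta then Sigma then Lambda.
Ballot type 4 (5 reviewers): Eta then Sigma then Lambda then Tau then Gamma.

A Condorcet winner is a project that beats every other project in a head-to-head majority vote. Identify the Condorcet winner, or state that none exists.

Check each pair by majority over 13 ballots:
Gamma vs Tau: Gamma, 7–6.
Gamma–Eta: Gamma 8–5.
Gamma–Lambda: Lambda 8–5.
Gamma vs Sigma: Gamma, 8–5.
Tau–Eta: Tau 8–5.
Tau vs Lambda: Lambda, 8–5.
Tau vs Sigma: Sigma, 9–4.
Eta vs Lambda: Eta wins 10–3.
Eta–Sigma: Sigma 7–6.
Lambda–Sigma: Sigma 10–3.
Every project loses at least once (Gamma loses to Lambda; Tau loses to Gamma; Eta loses to Gamma; Lambda loses to Eta; Sigma loses to Gamma). The majority relation contains the cycle Gamma beats Eta beats Lambda beats Gamma, so there is no Condorcet winner.

none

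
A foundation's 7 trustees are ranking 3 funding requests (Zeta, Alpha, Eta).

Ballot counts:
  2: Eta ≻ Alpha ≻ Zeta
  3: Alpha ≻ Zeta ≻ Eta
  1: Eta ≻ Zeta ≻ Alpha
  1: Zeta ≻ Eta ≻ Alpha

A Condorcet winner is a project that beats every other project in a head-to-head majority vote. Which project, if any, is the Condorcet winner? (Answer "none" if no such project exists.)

none

Check each pair by majority over 7 ballots:
Zeta vs Alpha: Zeta is ranked higher on 1+1 = 2 ballots, Alpha on 5. Alpha wins 5–2.
Zeta vs Eta: 3+1 = 4 for Zeta, 3 for Eta — Zeta by 4–3.
Alpha vs Eta: 3 for Alpha, 4 for Eta — Eta by 4–3.
Every project loses at least once (Zeta loses to Alpha; Alpha loses to Eta; Eta loses to Zeta). The majority relation contains the cycle Zeta > Eta > Alpha > Zeta, so there is no Condorcet winner.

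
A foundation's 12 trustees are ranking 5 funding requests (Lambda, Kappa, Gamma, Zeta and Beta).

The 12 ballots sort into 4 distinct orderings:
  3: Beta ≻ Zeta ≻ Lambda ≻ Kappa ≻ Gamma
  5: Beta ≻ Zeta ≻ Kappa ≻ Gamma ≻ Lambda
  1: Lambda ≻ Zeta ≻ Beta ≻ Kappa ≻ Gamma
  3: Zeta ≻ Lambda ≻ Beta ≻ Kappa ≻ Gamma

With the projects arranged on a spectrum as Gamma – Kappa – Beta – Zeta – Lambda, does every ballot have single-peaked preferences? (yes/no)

yes

Axis positions: Gamma=1, Kappa=2, Beta=3, Zeta=4, Lambda=5.
Bloc 1 (peak Beta at position 3): ranking walks positions 3-4-5-2-1, expanding outward from the peak — single-peaked.
Bloc 2 (peak Beta at position 3): ranking walks positions 3-4-2-1-5, expanding outward from the peak — single-peaked.
Bloc 3 (peak Lambda at position 5): ranking walks positions 5-4-3-2-1, expanding outward from the peak — single-peaked.
Bloc 4 (peak Zeta at position 4): ranking walks positions 4-5-3-2-1, expanding outward from the peak — single-peaked.
Every ranking is single-peaked on this axis.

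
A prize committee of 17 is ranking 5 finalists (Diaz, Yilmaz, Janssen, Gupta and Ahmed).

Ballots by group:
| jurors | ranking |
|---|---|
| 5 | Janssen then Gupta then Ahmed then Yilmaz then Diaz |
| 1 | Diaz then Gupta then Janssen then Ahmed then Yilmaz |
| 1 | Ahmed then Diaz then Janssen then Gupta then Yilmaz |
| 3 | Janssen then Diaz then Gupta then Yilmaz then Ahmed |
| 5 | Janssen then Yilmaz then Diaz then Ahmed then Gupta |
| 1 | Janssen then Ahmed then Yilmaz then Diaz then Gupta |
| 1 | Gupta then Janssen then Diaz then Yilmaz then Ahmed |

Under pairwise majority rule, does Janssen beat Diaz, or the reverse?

Ballots ranking Janssen above Diaz: 5 + 3 + 5 + 1 + 1 = 15.
Ballots ranking Diaz above Janssen: 17 − 15 = 2.
Janssen wins the head-to-head 15–2.

Janssen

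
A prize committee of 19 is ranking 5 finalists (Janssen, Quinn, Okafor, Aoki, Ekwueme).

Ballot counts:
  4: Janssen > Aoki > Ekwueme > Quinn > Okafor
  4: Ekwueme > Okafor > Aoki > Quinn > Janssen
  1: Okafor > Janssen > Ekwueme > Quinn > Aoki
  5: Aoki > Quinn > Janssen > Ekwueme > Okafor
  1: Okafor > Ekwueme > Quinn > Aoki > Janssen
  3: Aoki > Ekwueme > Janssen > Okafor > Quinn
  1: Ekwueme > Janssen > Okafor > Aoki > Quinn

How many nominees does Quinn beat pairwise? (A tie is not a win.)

1

Quinn against each rival (19 jurors):
Quinn vs Janssen: Quinn is ranked higher on 4+5+1 = 10 ballots, Janssen on 9. Quinn wins 10–9.
Quinn vs Okafor: Okafor wins 10–9.
Quinn vs Aoki: Quinn preferred on 1+1 = 2 ballots; Aoki wins 17–2.
Quinn–Ekwueme: Ekwueme 14–5.
Quinn beats Janssen; loses to Okafor, Aoki, Ekwueme — 1 pairwise win.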